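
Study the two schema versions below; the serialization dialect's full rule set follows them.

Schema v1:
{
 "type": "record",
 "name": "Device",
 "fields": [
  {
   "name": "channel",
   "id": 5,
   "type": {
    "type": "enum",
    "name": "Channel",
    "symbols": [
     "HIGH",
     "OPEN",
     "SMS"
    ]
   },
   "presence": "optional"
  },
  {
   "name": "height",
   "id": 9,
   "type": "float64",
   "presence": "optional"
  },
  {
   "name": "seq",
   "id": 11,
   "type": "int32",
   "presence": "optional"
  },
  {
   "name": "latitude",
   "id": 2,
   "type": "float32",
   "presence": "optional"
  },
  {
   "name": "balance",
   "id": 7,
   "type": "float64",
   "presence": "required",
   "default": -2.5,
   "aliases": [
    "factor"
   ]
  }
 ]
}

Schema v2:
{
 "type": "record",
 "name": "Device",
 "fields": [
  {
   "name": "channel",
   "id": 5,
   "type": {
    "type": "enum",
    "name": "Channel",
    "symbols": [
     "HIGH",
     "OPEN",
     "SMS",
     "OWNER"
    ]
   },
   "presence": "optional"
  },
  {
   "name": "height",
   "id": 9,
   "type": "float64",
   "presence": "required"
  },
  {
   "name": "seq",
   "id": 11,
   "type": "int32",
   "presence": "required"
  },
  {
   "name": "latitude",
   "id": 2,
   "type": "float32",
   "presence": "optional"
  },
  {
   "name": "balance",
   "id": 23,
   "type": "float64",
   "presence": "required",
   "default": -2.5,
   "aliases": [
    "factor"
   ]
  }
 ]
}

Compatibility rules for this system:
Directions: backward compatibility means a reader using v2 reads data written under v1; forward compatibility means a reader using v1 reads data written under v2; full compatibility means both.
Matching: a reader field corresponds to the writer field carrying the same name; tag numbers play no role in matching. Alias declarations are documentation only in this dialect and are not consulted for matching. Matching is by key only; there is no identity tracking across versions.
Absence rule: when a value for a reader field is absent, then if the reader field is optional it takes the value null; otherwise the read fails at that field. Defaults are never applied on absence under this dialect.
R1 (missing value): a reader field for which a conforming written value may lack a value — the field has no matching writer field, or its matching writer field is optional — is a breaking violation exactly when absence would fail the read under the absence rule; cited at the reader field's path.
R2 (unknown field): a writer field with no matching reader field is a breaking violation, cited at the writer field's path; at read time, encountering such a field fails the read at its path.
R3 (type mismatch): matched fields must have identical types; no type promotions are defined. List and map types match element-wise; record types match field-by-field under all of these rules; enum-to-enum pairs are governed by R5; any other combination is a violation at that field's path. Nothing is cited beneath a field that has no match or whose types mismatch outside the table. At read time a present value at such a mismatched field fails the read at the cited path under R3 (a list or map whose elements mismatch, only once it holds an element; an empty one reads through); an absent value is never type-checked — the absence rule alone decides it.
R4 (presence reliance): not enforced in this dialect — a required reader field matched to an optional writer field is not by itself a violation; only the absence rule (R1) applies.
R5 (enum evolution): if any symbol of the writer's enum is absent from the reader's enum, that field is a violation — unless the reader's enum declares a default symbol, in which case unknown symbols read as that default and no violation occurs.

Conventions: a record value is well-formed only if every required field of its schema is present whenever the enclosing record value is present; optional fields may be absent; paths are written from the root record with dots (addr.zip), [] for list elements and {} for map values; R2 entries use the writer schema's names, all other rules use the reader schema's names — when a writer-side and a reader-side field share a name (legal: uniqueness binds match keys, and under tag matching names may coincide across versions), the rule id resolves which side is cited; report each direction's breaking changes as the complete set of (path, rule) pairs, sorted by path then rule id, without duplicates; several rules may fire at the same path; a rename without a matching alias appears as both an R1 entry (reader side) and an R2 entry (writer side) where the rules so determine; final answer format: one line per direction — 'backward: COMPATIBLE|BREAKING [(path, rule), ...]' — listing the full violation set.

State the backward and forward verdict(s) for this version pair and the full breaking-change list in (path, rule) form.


backward: BREAKING [(height, R1), (seq, R1)]; forward: BREAKING [(channel, R5)]

each type pair in Device: writer, then reader
backward on Device — v2 reading data written by v1:
  Channel -> Channel, writer optional: channel aligns to channel
  float64 -> float64, writer optional: height aligns to height
  int32 -> int32, writer optional: seq aligns to seq
  float32 -> float32, writer optional: latitude aligns to latitude
  float64 -> float64, writer required: balance aligns to balance
  breaking: (height, R1)
  breaking: (seq, R1)
  => 2 violation(s): backward is BREAKING for Device
forward on Device — v1 reading data written by v2:
  Channel -> Channel, writer optional: channel aligns to channel
  float64 -> float64, writer required: height aligns to height
  int32 -> int32, writer required: seq aligns to seq
  float32 -> float32, writer optional: latitude aligns to latitude
  float64 -> float64, writer required: balance aligns to balance
  breaking: (channel, R5)
  => 1 violation(s): forward is BREAKING for Device


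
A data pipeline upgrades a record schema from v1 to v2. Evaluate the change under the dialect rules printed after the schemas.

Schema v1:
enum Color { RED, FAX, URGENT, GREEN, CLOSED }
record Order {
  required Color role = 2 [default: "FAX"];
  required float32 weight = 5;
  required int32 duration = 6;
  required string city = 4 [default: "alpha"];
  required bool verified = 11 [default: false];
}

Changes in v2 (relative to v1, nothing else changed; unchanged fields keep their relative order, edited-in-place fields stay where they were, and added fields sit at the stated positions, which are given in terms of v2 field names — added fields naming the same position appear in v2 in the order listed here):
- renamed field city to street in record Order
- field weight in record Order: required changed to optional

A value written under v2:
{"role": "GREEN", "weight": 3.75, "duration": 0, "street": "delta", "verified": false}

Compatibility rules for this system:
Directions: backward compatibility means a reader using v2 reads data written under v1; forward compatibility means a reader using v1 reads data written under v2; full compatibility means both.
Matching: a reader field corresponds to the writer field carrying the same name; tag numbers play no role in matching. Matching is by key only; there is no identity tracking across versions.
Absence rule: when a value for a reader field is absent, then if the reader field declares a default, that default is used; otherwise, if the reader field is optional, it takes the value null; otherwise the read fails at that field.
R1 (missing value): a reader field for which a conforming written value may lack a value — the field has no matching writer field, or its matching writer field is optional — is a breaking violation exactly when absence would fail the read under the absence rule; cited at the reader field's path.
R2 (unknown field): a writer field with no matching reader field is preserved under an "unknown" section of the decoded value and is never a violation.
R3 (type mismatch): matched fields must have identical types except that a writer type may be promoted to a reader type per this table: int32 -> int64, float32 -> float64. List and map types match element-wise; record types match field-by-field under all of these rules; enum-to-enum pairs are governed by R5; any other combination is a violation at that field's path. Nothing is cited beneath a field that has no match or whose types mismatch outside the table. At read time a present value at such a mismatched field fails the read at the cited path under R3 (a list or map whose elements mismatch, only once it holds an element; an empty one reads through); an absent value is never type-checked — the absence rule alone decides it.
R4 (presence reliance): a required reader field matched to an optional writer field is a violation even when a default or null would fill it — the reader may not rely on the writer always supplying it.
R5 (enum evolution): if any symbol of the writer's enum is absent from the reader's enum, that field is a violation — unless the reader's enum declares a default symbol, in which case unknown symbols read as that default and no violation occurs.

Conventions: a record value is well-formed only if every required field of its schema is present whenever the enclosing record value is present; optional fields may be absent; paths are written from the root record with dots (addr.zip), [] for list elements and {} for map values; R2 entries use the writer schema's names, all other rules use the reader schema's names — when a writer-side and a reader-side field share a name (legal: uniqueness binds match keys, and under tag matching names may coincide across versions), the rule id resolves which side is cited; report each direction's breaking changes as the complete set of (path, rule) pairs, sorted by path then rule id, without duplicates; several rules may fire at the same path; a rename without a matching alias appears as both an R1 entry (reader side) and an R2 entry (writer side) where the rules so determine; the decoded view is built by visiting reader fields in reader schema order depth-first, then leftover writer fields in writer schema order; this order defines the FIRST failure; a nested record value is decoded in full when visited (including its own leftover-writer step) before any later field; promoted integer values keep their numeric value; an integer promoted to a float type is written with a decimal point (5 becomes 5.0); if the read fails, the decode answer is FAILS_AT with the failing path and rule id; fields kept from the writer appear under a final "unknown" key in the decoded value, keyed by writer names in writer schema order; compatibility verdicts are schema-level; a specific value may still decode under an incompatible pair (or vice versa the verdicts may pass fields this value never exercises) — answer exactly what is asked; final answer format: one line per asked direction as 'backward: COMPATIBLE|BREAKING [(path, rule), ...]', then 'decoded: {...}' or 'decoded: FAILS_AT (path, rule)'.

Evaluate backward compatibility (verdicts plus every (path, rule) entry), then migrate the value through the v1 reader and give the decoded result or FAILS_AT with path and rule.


the writer's type comes first in each Order pair
backward pass over Order, reader schema v2, writer schema v1:
  role: paired with writer role (Color -> Color; writer required)
  weight: paired with writer weight (float32 -> float32; writer required)
  duration: paired with writer duration (int32 -> int32; writer required)
  no writer field matches reader street
  verified: paired with writer verified (bool -> bool; writer required)
  city (writer side), unknown to reader
  nothing fires on Order: backward is COMPATIBLE
migrating the Order value to v1:
  role := "GREEN"
  weight := 3.75
  duration := 0
  city := "alpha" (no value, default fills)
  verified := false
  writer street: kept under "unknown"
  => decoded: {"role": "GREEN", "weight": 3.75, "duration": 0, "city": "alpha", "verified": false, "unknown": {"street": "delta"}}
ruling out the remaining Order differences:
  field weight in record Order: required changed to optional -> affects forward compatibility only, which is not asked

backward: COMPATIBLE []; decoded: {"role": "GREEN", "weight": 3.75, "duration": 0, "city": "alpha", "verified": false, "unknown": {"street": "delta"}}


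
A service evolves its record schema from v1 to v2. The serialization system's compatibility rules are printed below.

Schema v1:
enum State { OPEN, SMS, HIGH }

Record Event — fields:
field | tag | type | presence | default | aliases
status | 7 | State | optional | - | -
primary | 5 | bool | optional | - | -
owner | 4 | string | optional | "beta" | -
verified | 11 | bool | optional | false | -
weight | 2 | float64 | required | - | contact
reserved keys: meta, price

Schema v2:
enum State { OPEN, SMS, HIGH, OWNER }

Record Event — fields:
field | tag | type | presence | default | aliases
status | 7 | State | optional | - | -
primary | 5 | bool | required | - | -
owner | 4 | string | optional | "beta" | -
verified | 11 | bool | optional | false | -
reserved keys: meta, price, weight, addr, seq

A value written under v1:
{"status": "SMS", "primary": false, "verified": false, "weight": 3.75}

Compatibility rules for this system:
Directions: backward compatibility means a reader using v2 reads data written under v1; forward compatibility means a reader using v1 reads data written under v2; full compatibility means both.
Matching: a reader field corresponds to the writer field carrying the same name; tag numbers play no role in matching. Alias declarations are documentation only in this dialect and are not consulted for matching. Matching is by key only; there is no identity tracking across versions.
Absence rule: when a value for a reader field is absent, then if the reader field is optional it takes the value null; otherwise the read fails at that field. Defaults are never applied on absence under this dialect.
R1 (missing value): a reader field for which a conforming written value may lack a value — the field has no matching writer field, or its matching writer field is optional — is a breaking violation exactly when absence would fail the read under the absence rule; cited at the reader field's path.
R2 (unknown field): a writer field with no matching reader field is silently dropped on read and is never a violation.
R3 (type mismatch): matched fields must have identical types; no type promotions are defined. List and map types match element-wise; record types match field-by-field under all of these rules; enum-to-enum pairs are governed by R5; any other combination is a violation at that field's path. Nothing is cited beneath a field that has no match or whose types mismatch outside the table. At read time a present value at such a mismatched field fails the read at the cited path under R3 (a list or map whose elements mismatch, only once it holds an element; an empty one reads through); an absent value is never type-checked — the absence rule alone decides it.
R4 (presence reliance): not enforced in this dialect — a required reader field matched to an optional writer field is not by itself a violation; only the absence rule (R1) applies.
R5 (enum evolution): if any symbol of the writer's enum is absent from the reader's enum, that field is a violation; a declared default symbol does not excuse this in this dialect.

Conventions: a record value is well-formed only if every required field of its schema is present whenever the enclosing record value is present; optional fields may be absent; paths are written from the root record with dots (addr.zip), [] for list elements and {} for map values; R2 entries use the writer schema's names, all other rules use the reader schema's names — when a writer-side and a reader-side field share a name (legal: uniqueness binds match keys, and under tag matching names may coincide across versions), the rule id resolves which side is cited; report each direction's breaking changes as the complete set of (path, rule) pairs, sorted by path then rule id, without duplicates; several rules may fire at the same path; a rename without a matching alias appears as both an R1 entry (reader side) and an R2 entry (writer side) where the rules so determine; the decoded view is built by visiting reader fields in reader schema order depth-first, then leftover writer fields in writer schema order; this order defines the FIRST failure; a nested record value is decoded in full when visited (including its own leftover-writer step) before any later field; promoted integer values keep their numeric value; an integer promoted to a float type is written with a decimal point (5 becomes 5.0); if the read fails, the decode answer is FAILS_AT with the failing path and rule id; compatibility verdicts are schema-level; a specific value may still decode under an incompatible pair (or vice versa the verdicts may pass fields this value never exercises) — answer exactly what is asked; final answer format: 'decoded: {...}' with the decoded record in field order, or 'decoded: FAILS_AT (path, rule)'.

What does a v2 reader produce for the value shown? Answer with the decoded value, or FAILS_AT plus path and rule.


decoded: {"status": "SMS", "primary": false, "owner": null, "verified": false}

each type pair in Event: writer, then reader
decode walk for Event under reader schema v2:
  status := "SMS"
  primary := false
  owner := null (absent, optional -> null)
  verified := false
  writer weight: unknown -> dropped
  => decoded: {"status": "SMS", "primary": false, "owner": null, "verified": false}
the other Event changes do not affect what is asked:
  field primary in record Event: optional changed to required -> a verdict-level change on Event — the shown value reads the same
  enum State (field status in record Event): symbol OWNER added -> a verdict-level change on Event — the shown value reads the same


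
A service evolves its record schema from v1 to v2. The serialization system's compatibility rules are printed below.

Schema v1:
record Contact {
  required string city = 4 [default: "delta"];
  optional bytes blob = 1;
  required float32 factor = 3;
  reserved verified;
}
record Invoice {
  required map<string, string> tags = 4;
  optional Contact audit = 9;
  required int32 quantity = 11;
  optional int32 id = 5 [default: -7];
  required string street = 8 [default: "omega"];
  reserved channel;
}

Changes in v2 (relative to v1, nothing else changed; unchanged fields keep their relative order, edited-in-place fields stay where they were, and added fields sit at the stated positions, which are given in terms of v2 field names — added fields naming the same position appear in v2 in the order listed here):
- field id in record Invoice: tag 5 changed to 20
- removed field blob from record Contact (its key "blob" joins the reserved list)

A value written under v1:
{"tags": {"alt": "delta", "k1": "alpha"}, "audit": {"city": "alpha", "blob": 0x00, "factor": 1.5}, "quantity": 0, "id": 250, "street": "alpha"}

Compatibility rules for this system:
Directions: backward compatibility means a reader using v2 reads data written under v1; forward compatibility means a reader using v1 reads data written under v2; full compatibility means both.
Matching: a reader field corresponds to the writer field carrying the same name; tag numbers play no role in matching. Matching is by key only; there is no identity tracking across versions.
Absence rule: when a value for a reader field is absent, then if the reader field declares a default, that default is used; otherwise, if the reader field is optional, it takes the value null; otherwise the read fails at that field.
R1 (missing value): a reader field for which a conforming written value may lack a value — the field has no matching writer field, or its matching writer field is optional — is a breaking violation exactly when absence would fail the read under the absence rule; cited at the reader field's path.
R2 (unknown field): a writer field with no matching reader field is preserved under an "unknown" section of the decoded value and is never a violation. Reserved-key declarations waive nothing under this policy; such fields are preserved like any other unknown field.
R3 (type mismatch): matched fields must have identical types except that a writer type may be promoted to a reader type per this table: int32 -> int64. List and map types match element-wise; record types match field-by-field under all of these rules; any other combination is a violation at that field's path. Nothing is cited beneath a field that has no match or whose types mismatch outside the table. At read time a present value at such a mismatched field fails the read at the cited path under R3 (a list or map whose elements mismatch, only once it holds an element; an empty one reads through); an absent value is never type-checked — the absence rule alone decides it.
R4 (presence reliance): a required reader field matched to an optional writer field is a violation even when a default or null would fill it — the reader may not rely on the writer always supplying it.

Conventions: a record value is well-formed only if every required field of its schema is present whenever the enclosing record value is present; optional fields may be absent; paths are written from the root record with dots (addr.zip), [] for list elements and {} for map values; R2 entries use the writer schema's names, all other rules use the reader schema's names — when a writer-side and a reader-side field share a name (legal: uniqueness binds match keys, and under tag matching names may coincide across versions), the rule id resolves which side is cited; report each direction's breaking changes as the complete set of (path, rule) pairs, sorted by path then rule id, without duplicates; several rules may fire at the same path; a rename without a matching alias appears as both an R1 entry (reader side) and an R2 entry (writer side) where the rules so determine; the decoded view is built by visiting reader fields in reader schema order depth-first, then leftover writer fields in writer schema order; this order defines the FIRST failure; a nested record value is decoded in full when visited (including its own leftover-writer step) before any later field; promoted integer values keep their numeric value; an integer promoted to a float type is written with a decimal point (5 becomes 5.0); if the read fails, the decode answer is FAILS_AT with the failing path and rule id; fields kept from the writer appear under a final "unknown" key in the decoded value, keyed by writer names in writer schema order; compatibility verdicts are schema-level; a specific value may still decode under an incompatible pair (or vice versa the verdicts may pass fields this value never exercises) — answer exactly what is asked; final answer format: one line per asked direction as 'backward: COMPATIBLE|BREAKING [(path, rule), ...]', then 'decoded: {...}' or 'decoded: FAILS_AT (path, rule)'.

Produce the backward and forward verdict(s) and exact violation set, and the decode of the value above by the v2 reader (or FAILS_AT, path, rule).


backward: COMPATIBLE []; forward: COMPATIBLE []; decoded: {"tags": {"alt": "delta", "k1": "alpha"}, "audit": {"city": "alpha", "factor": 1.5, "unknown": {"blob": 0x00}}, "quantity": 0, "id": 250, "street": "alpha"}

the writer's type comes first in each Invoice pair
backward for Invoice (reader v2, writer v1):
  tags <- tags (map<string, string> -> map<string, string>, writer required)
  audit <- audit (Contact -> Contact, writer optional)
  quantity <- quantity (int32 -> int32, writer required)
  id <- id (int32 -> int32, writer optional)
  street <- street (string -> string, writer required)
  audit.city <- audit.city (string -> string, writer required)
  audit.factor <- audit.factor (float32 -> float32, writer required)
  writer audit.blob: unknown to reader
  => no violations; backward on Invoice: COMPATIBLE
forward for Invoice (reader v1, writer v2):
  tags <- tags (map<string, string> -> map<string, string>, writer required)
  audit <- audit (Contact -> Contact, writer optional)
  quantity <- quantity (int32 -> int32, writer required)
  id <- id (int32 -> int32, writer optional)
  street <- street (string -> string, writer required)
  audit.city <- audit.city (string -> string, writer required)
  audit.blob has no writer counterpart
  audit.factor <- audit.factor (float32 -> float32, writer required)
  => no violations; forward on Invoice: COMPATIBLE
decoding the Invoice value with the v2 reader:
  tags := {"alt": "delta", "k1": "alpha"}
  audit.city := "alpha"
  audit.factor := 1.5
  writer audit.blob: kept under "unknown"
  quantity := 0
  id := 250
  street := "alpha"
  => decoded: {"tags": {"alt": "delta", "k1": "alpha"}, "audit": {"city": "alpha", "factor": 1.5, "unknown": {"blob": 0x00}}, "quantity": 0, "id": 250, "street": "alpha"}


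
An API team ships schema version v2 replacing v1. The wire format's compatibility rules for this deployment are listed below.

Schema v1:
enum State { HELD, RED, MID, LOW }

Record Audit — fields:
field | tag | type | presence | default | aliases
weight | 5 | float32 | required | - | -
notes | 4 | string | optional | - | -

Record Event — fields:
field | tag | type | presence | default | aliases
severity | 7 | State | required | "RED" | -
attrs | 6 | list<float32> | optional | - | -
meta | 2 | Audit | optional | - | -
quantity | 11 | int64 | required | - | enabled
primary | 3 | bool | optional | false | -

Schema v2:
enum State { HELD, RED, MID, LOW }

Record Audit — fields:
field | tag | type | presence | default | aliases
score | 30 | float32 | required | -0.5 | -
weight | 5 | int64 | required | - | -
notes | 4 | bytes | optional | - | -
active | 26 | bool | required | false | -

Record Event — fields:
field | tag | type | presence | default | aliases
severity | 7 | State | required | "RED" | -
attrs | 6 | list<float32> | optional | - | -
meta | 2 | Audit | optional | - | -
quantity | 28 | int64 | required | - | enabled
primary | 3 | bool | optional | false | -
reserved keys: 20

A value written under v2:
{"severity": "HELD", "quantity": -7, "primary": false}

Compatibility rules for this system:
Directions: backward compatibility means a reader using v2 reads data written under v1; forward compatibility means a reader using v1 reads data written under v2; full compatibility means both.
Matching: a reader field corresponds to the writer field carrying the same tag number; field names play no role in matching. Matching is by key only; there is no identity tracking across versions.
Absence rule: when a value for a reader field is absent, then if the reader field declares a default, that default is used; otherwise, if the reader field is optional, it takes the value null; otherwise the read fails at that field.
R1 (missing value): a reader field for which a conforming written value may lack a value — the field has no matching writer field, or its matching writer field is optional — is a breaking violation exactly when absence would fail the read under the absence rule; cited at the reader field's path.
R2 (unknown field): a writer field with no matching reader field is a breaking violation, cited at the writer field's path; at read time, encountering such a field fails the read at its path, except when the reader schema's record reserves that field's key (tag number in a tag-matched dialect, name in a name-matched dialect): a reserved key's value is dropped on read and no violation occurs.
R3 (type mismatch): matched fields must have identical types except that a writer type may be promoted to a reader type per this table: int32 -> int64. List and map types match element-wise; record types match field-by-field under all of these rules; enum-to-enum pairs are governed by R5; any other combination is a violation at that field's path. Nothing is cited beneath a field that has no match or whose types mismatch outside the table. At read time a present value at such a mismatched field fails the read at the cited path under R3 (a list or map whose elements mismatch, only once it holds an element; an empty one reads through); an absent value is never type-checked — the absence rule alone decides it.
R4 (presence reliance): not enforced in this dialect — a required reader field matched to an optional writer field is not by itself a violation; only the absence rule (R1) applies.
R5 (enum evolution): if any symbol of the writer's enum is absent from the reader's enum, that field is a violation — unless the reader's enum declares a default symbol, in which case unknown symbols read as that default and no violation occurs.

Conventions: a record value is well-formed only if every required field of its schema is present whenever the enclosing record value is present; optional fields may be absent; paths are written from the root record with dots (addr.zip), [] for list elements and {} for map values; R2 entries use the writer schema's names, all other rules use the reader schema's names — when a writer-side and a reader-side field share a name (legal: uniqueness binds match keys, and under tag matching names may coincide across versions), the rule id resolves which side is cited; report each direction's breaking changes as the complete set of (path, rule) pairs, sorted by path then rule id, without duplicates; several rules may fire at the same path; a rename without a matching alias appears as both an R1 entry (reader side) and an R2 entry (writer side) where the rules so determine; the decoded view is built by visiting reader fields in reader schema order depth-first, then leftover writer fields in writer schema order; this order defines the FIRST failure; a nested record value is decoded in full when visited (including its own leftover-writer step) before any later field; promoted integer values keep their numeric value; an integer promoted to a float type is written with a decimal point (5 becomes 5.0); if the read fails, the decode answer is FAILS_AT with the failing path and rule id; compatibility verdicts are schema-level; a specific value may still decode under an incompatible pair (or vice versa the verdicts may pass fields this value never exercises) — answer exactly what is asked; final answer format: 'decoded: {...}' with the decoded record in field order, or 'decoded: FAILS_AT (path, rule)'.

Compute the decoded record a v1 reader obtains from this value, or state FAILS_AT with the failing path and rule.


decoded: FAILS_AT (quantity, R1)

arrows below run writer -> reader for Event
migrating the Event value to v1:
  severity := "HELD"
  attrs := null (absent, optional -> null)
  meta := null (absent, optional -> null)
  read fails at quantity under R1 (no fill)
  => FAILS_AT (quantity, R1)
diffs on Event not affecting the asked answer:
  field notes in record Audit: type string changed to bytes -> a verdict-level change on Event — the shown value reads the same
  added field active to record Audit: required bool, tag 26, default false (in v2 it sits last) -> a verdict-level change on Event — the shown value reads the same
  field weight in record Audit: type float32 changed to int64 -> a verdict-level change on Event — the shown value reads the same
  added field score to record Audit: required float32, tag 30, default -0.5 (in v2 it sits immediately before weight) -> a verdict-level change on Event — the shown value reads the same


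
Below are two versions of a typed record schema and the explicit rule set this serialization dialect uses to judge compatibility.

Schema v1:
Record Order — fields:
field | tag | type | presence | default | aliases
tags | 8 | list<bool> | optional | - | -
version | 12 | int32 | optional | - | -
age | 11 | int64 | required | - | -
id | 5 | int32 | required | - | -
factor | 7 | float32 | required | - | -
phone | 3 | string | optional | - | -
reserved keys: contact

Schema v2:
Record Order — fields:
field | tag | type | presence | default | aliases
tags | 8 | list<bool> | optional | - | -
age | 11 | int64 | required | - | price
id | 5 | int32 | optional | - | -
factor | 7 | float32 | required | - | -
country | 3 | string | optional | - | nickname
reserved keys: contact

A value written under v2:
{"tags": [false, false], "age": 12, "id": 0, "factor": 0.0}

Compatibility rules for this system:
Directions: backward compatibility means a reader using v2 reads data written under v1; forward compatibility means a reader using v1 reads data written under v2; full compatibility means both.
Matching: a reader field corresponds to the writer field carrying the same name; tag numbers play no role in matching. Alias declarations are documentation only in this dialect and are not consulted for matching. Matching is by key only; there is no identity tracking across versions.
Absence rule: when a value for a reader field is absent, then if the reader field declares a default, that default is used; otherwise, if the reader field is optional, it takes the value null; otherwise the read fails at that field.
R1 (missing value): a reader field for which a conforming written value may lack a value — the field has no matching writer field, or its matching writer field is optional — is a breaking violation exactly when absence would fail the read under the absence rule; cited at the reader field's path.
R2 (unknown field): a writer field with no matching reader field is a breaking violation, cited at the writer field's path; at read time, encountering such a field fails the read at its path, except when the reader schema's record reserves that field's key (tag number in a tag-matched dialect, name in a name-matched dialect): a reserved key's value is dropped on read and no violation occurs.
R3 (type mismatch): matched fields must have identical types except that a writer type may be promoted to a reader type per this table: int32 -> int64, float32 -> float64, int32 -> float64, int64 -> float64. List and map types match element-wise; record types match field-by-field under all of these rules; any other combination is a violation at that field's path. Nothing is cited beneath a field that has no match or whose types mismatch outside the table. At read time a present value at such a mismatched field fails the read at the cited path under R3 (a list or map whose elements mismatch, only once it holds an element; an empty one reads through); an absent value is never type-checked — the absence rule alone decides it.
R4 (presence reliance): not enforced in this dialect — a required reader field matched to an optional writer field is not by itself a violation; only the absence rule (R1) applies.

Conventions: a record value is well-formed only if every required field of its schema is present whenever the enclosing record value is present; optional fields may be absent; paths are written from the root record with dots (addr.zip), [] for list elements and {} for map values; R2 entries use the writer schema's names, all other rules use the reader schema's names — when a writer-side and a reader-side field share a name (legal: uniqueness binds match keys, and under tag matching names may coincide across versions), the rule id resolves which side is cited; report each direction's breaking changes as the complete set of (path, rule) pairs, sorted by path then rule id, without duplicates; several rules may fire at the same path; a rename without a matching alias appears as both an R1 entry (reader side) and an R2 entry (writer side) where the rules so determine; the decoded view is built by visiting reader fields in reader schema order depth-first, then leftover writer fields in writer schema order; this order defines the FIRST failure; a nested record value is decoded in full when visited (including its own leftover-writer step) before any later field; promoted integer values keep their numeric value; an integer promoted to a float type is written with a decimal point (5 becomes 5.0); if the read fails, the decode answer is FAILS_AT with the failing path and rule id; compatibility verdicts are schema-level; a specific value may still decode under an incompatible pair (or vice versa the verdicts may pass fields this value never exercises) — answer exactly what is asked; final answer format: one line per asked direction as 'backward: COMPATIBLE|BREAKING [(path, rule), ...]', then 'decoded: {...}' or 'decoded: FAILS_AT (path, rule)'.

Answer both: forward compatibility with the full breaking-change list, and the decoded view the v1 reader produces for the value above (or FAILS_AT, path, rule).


forward: BREAKING [(country, R2), (id, R1)]; decoded: {"tags": [false, false], "version": null, "age": 12, "id": 0, "factor": 0.0, "phone": null}

the writer's type comes first in each Order pair
forward for Order (reader v1, writer v2):
  writer optional, list<bool> -> list<bool>: reader tags maps from writer tags
  no writer field matches reader version
  writer required, int64 -> int64: reader age maps from writer age
  writer optional, int32 -> int32: reader id maps from writer id
  writer required, float32 -> float32: reader factor maps from writer factor
  no writer field matches reader phone
  country (writer side), unknown to reader
  R2 fires at country
  R1 fires at id
  => forward: BREAKING (2)
migrating the Order value to v1:
  tags := [false, false]
  version := null (not supplied -> null)
  age := 12
  id := 0
  factor := 0.0
  phone := null (not supplied -> null)
  => decoded: {"tags": [false, false], "version": null, "age": 12, "id": 0, "factor": 0.0, "phone": null}
ruling out the remaining Order differences:
  removed field version from record Order -> affects backward compatibility only, which is not asked


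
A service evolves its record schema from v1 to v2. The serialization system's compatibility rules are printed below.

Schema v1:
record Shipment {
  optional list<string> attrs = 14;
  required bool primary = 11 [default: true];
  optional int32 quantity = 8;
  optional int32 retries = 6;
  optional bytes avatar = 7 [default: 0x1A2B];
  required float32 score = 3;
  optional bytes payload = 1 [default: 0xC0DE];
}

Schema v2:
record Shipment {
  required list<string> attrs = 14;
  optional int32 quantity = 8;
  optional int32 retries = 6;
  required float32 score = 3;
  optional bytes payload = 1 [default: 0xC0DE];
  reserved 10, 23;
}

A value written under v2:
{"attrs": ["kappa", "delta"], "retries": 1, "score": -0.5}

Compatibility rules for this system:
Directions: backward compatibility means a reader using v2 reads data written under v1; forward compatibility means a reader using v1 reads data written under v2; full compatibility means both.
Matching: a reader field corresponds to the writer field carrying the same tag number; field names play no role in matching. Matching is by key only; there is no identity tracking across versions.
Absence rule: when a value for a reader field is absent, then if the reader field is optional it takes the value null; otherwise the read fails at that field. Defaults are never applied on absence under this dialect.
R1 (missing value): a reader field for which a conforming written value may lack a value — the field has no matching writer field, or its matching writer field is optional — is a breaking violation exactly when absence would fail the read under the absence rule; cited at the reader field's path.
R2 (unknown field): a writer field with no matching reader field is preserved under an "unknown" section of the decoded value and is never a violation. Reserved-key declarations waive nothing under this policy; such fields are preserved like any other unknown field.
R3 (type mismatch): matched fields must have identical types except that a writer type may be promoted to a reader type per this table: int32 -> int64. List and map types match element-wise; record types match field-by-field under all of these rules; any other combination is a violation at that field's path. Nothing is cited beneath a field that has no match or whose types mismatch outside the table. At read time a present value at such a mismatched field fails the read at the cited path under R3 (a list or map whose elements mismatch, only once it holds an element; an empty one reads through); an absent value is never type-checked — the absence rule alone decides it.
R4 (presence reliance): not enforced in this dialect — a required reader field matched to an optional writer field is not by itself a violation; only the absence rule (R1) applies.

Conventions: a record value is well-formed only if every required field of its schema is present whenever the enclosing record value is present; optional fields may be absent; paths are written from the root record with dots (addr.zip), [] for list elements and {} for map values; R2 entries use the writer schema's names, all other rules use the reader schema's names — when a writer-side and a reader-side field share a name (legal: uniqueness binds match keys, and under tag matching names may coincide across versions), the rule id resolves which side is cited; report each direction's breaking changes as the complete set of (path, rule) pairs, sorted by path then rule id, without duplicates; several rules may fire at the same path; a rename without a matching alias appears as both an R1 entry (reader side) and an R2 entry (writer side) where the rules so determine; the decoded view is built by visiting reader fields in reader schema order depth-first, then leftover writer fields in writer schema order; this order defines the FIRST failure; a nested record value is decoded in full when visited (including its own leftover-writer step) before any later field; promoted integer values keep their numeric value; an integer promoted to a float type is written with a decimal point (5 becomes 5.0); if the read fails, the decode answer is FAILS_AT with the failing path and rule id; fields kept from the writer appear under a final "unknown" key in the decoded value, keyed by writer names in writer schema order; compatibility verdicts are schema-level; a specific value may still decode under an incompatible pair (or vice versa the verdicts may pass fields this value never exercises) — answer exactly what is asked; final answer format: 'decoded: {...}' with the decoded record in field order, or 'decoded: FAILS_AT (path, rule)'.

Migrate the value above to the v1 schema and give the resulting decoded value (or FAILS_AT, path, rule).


decoded: FAILS_AT (primary, R1)

arrows below run writer -> reader for Shipment
decode walk for Shipment under reader schema v1:
  attrs := ["kappa", "delta"]
  read fails at primary under R1 (no fill)
  => FAILS_AT (primary, R1)
diffs on Shipment not affecting the asked answer:
  field attrs in record Shipment: optional changed to required -> shifts the Shipment verdicts, not this decode
  removed field avatar from record Shipment -> triggers nothing under the printed rules; the Shipment answer is the same either way
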